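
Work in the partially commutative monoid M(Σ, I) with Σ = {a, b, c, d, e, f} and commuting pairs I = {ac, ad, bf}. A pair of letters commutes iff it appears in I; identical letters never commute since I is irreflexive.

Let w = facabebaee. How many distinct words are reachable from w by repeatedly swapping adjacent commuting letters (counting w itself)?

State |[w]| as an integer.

0(f) covers ∅
1(a) covers 0:f
2(c) covers 0:f
3(a) covers 1:a
4(b) covers 2:c, 3:a
5(e) covers 4:b
6(b) covers 5:e
7(a) covers 6:b
8(e) covers 7:a
9(e) covers 8:e
floor of heap: 0:f
completions by unplaced set U, small U first (add the entries for U minus each lowest piece of U):
  |U|=1: {9}:1
  |U|=2: {8,9}:1
  |U|=3: {7,8,9}:1
  |U|=4: {6,7,8,9}:1
  |U|=5: {5,6,7,8,9}:1
  |U|=6: {4,5,6,7,8,9}:1
  |U|=7: {2,4,5,6,7,8,9}:1  {3,4,5,6,7,8,9}:1
  |U|=8: {1,3,4,5,6,7,8,9}:1  {2,3,4,5,6,7,8,9}:2
  start at 0(f): 3

3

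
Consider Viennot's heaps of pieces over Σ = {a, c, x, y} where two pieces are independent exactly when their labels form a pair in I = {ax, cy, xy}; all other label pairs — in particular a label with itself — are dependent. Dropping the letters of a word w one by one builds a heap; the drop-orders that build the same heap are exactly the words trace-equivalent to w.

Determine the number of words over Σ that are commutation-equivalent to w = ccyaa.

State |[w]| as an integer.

3

#0=c has no predecessor
#1=c depends on [0:c]
#2=y has no predecessor
#3=a depends on [1:c, 2:y]
#4=a depends on [3:a]
sources: [0:c, 2:y]
N(rest) = Σ N(rest − s) over sources s of rest; N(one piece) = 1:
  size 1 → [4]=1
  size 2 → [3,4]=1
  size 3 → [1,3,4]=1  [2,3,4]=1
  first=0(c) contributes 2
  first=2(y) contributes 1
|[w]| = 3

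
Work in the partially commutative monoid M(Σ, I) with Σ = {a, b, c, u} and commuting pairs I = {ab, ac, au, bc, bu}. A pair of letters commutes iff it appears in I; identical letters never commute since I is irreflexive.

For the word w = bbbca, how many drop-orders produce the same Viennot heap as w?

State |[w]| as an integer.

piece 0:b — minimal
piece 1:b rests on {0:b}
piece 2:b rests on {1:b}
piece 3:c — minimal
piece 4:a — minimal
minimal pieces: {0:b, 3:c, 4:a}
ways to finish when only these pieces remain (= sum over removing one remaining piece with nothing left below it):
  1 left: {2}→1  {3}→1  {4}→1
  2 left: {1,2}→1  {2,3}→2  {2,4}→2  {3,4}→2
  3 left: {0,1,2}→1  {1,2,3}→3  {1,2,4}→3  {2,3,4}→6
  placing 0:b first → 12 extensions
  placing 3:c first → 4 extensions
  placing 4:a first → 4 extensions
total linear extensions = 20

20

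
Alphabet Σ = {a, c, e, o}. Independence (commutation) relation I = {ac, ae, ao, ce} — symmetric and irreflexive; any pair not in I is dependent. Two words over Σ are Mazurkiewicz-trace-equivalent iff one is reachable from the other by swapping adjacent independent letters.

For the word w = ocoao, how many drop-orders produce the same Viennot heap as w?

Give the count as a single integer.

5

drop 0:o onto floor
drop 1:c onto {0:o}
drop 2:o onto {1:c}
drop 3:a onto floor
drop 4:o onto {2:o}
ground layer = {0:o, 3:a}
drop-orders for the pieces not yet dropped (sum over which currently-grounded one goes next):
  1 to go: {3} 1  {4} 1
  2 to go: {2,4} 1  {3,4} 2
  3 to go: {1,2,4} 1  {2,3,4} 3
  if 0:o drops first: 4 orders
  if 3:a drops first: 1 orders
heap linearizations: 5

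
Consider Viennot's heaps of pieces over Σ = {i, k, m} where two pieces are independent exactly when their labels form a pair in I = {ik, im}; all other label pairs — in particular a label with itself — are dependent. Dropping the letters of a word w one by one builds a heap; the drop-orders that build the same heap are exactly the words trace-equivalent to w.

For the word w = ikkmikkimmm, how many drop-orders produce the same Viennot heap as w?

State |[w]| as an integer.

piece 0:i — minimal
piece 1:k — minimal
piece 2:k rests on {1:k}
piece 3:m rests on {2:k}
piece 4:i rests on {0:i}
piece 5:k rests on {3:m}
piece 6:k rests on {5:k}
piece 7:i rests on {4:i}
piece 8:m rests on {6:k}
piece 9:m rests on {8:m}
piece 10:m rests on {9:m}
minimal pieces: {0:i, 1:k}
ways to finish when only these pieces remain (= sum over removing one remaining piece with nothing left below it):
  1 left: {7}→1  {10}→1
  2 left: {4,7}→1  {7,10}→2  {9,10}→1
  3 left: {0,4,7}→1  {4,7,10}→3  {7,9,10}→3  {8,9,10}→1
  4 left: {0,4,7,10}→4  {4,7,9,10}→6  {6,8,9,10}→1  {7,8,9,10}→4
  5 left: {0,4,7,9,10}→10  {4,7,8,9,10}→10  {5,6,8,9,10}→1  {6,7,8,9,10}→5
  6 left: {0,4,7,8,9,10}→20  {3,5,6,8,9,10}→1  {4,6,7,8,9,10}→15  {5,6,7,8,9,10}→6
  7 left: {0,4,6,7,8,9,10}→35  {2,3,5,6,8,9,10}→1  {3,5,6,7,8,9,10}→7  {4,5,6,7,8,9,10}→21
  8 left: {0,4,5,6,7,8,9,10}→56  {1,2,3,5,6,8,9,10}→1  {2,3,5,6,7,8,9,10}→8  {3,4,5,6,7,8,9,10}→28
  9 left: {0,3,4,5,6,7,8,9,10}→84  {1,2,3,5,6,7,8,9,10}→9  {2,3,4,5,6,7,8,9,10}→36
  placing 0:i first → 45 extensions
  placing 1:k first → 120 extensions
total linear extensions = 165

165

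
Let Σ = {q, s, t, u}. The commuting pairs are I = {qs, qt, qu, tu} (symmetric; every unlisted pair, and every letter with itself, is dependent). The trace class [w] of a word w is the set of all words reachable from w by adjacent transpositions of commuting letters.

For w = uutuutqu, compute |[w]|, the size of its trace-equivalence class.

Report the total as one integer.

168

drop 0:u onto floor
drop 1:u onto {0:u}
drop 2:t onto floor
drop 3:u onto {1:u}
drop 4:u onto {3:u}
drop 5:t onto {2:t}
drop 6:q onto floor
drop 7:u onto {4:u}
ground layer = {0:u, 2:t, 6:q}
drop-orders for the pieces not yet dropped (sum over which currently-grounded one goes next):
  1 to go: {5} 1  {6} 1  {7} 1
  2 to go: {2,5} 1  {4,7} 1  {5,6} 2  {5,7} 2  {6,7} 2
  3 to go: {2,5,6} 3  {2,5,7} 3  {3,4,7} 1  {4,5,7} 3  {4,6,7} 3  {5,6,7} 6
  4 to go: {1,3,4,7} 1  {2,4,5,7} 6  {2,5,6,7} 12  {3,4,5,7} 4  {3,4,6,7} 4  {4,5,6,7} 12
  5 to go: {0,1,3,4,7} 1  {1,3,4,5,7} 5  {1,3,4,6,7} 5  {2,3,4,5,7} 10  {2,4,5,6,7} 30  {3,4,5,6,7} 20
  6 to go: {0,1,3,4,5,7} 6  {0,1,3,4,6,7} 6  {1,2,3,4,5,7} 15  {1,3,4,5,6,7} 30  {2,3,4,5,6,7} 60
  if 0:u drops first: 105 orders
  if 2:t drops first: 42 orders
  if 6:q drops first: 21 orders
heap linearizations: 168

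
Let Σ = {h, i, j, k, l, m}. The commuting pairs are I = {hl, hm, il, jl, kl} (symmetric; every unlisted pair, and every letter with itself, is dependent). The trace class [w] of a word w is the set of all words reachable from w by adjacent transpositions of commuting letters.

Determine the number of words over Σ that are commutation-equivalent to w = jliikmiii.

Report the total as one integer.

#0=j has no predecessor
#1=l has no predecessor
#2=i depends on [0:j]
#3=i depends on [2:i]
#4=k depends on [3:i]
#5=m depends on [1:l, 4:k]
#6=i depends on [5:m]
#7=i depends on [6:i]
#8=i depends on [7:i]
sources: [0:j, 1:l]
N(rest) = Σ N(rest − s) over sources s of rest; N(one piece) = 1:
  size 1 → [8]=1
  size 2 → [7,8]=1
  size 3 → [6,7,8]=1
  size 4 → [5,6,7,8]=1
  size 5 → [1,5,6,7,8]=1  [4,5,6,7,8]=1
  size 6 → [1,4,5,6,7,8]=2  [3,4,5,6,7,8]=1
  size 7 → [1,3,4,5,6,7,8]=3  [2,3,4,5,6,7,8]=1
  first=0(j) contributes 4
  first=1(l) contributes 1
|[w]| = 5

5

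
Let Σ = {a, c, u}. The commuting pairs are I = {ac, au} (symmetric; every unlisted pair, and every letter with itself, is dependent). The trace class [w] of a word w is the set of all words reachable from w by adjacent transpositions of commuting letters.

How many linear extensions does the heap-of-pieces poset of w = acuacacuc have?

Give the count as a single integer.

84

0(a) covers ∅
1(c) covers ∅
2(u) covers 1:c
3(a) covers 0:a
4(c) covers 2:u
5(a) covers 3:a
6(c) covers 4:c
7(u) covers 6:c
8(c) covers 7:u
floor of heap: 0:a, 1:c
completions by unplaced set U, small U first (add the entries for U minus each lowest piece of U):
  |U|=1: {5}:1  {8}:1
  |U|=2: {3,5}:1  {5,8}:2  {7,8}:1
  |U|=3: {0,3,5}:1  {3,5,8}:3  {5,7,8}:3  {6,7,8}:1
  |U|=4: {0,3,5,8}:4  {3,5,7,8}:6  {4,6,7,8}:1  {5,6,7,8}:4
  |U|=5: {0,3,5,7,8}:10  {2,4,6,7,8}:1  {3,5,6,7,8}:10  {4,5,6,7,8}:5
  |U|=6: {0,3,5,6,7,8}:20  {1,2,4,6,7,8}:1  {2,4,5,6,7,8}:6  {3,4,5,6,7,8}:15
  |U|=7: {0,3,4,5,6,7,8}:35  {1,2,4,5,6,7,8}:7  {2,3,4,5,6,7,8}:21
  start at 0(a): 28
  start at 1(c): 56
sum over floor = 84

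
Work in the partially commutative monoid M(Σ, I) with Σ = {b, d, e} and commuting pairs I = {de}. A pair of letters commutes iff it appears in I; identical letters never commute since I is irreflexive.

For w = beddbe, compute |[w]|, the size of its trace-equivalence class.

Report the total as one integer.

3

0(b) covers ∅
1(e) covers 0:b
2(d) covers 0:b
3(d) covers 2:d
4(b) covers 1:e, 3:d
5(e) covers 4:b
floor of heap: 0:b
completions by unplaced set U, small U first (add the entries for U minus each lowest piece of U):
  |U|=1: {5}:1
  |U|=2: {4,5}:1
  |U|=3: {1,4,5}:1  {3,4,5}:1
  |U|=4: {1,3,4,5}:2  {2,3,4,5}:1
  start at 0(b): 3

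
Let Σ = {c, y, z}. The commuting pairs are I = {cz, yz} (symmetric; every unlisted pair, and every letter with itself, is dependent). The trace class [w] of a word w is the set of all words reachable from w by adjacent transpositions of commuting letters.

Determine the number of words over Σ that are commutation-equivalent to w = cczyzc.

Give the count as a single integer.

0(c) covers ∅
1(c) covers 0:c
2(z) covers ∅
3(y) covers 1:c
4(z) covers 2:z
5(c) covers 3:y
floor of heap: 0:c, 2:z
completions by unplaced set U, small U first (add the entries for U minus each lowest piece of U):
  |U|=1: {4}:1  {5}:1
  |U|=2: {2,4}:1  {3,5}:1  {4,5}:2
  |U|=3: {1,3,5}:1  {2,4,5}:3  {3,4,5}:3
  |U|=4: {0,1,3,5}:1  {1,3,4,5}:4  {2,3,4,5}:6
  start at 0(c): 10
  start at 2(z): 5
sum over floor = 15

15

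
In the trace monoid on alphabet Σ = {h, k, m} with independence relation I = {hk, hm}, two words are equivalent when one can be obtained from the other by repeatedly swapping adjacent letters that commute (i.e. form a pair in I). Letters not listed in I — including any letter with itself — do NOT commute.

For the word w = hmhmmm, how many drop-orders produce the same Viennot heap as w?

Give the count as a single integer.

0(h) covers ∅
1(m) covers ∅
2(h) covers 0:h
3(m) covers 1:m
4(m) covers 3:m
5(m) covers 4:m
floor of heap: 0:h, 1:m
completions by unplaced set U, small U first (add the entries for U minus each lowest piece of U):
  |U|=1: {2}:1  {5}:1
  |U|=2: {0,2}:1  {2,5}:2  {4,5}:1
  |U|=3: {0,2,5}:3  {2,4,5}:3  {3,4,5}:1
  |U|=4: {0,2,4,5}:6  {1,3,4,5}:1  {2,3,4,5}:4
  start at 0(h): 5
  start at 1(m): 10
sum over floor = 15

15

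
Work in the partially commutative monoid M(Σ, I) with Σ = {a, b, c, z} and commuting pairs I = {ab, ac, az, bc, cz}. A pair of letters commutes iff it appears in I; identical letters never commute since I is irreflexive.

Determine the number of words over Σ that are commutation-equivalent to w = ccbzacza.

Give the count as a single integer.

560

piece 0:c — minimal
piece 1:c rests on {0:c}
piece 2:b — minimal
piece 3:z rests on {2:b}
piece 4:a — minimal
piece 5:c rests on {1:c}
piece 6:z rests on {3:z}
piece 7:a rests on {4:a}
minimal pieces: {0:c, 2:b, 4:a}
ways to finish when only these pieces remain (= sum over removing one remaining piece with nothing left below it):
  1 left: {5}→1  {6}→1  {7}→1
  2 left: {1,5}→1  {3,6}→1  {4,7}→1  {5,6}→2  {5,7}→2  {6,7}→2
  3 left: {0,1,5}→1  {1,5,6}→3  {1,5,7}→3  {2,3,6}→1  {3,5,6}→3  {3,6,7}→3  {4,5,7}→3  {4,6,7}→3  {5,6,7}→6
  4 left: {0,1,5,6}→4  {0,1,5,7}→4  {1,3,5,6}→6  {1,4,5,7}→6  {1,5,6,7}→12  {2,3,5,6}→4  {2,3,6,7}→4  {3,4,6,7}→6  {3,5,6,7}→12  {4,5,6,7}→12
  5 left: {0,1,3,5,6}→10  {0,1,4,5,7}→10  {0,1,5,6,7}→20  {1,2,3,5,6}→10  {1,3,5,6,7}→30  {1,4,5,6,7}→30  {2,3,4,6,7}→10  {2,3,5,6,7}→20  {3,4,5,6,7}→30
  6 left: {0,1,2,3,5,6}→20  {0,1,3,5,6,7}→60  {0,1,4,5,6,7}→60  {1,2,3,5,6,7}→60  {1,3,4,5,6,7}→90  {2,3,4,5,6,7}→60
  placing 0:c first → 210 extensions
  placing 2:b first → 210 extensions
  placing 4:a first → 140 extensions
total linear extensions = 560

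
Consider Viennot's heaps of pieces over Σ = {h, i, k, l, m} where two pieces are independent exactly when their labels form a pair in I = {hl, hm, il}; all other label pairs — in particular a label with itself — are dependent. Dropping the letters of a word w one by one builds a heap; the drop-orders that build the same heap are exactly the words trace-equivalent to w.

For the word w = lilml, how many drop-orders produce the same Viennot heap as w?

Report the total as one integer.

piece 0:l — minimal
piece 1:i — minimal
piece 2:l rests on {0:l}
piece 3:m rests on {1:i, 2:l}
piece 4:l rests on {3:m}
minimal pieces: {0:l, 1:i}
ways to finish when only these pieces remain (= sum over removing one remaining piece with nothing left below it):
  1 left: {4}→1
  2 left: {3,4}→1
  3 left: {1,3,4}→1  {2,3,4}→1
  placing 0:l first → 2 extensions
  placing 1:i first → 1 extensions
total linear extensions = 3

3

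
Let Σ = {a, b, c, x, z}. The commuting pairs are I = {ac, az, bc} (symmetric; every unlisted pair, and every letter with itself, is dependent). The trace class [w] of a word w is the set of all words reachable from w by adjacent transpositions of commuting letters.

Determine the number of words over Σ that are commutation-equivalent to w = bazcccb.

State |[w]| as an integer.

14

drop 0:b onto floor
drop 1:a onto {0:b}
drop 2:z onto {0:b}
drop 3:c onto {2:z}
drop 4:c onto {3:c}
drop 5:c onto {4:c}
drop 6:b onto {1:a, 2:z}
ground layer = {0:b}
drop-orders for the pieces not yet dropped (sum over which currently-grounded one goes next):
  1 to go: {5} 1  {6} 1
  2 to go: {1,6} 1  {4,5} 1  {5,6} 2
  3 to go: {1,5,6} 3  {3,4,5} 1  {4,5,6} 3
  4 to go: {1,4,5,6} 6  {3,4,5,6} 4
  5 to go: {1,3,4,5,6} 10  {2,3,4,5,6} 4
  if 0:b drops first: 14 orders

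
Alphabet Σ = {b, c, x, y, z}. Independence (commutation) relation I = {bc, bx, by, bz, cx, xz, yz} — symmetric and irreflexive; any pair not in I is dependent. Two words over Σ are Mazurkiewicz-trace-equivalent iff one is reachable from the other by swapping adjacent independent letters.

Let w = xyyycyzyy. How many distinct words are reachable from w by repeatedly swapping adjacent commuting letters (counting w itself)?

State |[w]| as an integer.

4

0(x) covers ∅
1(y) covers 0:x
2(y) covers 1:y
3(y) covers 2:y
4(c) covers 3:y
5(y) covers 4:c
6(z) covers 4:c
7(y) covers 5:y
8(y) covers 7:y
floor of heap: 0:x
completions by unplaced set U, small U first (add the entries for U minus each lowest piece of U):
  |U|=1: {6}:1  {8}:1
  |U|=2: {6,8}:2  {7,8}:1
  |U|=3: {5,7,8}:1  {6,7,8}:3
  |U|=4: {5,6,7,8}:4
  |U|=5: {4,5,6,7,8}:4
  |U|=6: {3,4,5,6,7,8}:4
  |U|=7: {2,3,4,5,6,7,8}:4
  start at 0(x): 4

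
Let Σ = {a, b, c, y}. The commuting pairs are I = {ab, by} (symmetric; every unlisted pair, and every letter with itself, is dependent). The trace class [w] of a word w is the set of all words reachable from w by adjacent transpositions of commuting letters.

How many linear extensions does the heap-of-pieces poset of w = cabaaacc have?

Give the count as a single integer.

5

#0=c has no predecessor
#1=a depends on [0:c]
#2=b depends on [0:c]
#3=a depends on [1:a]
#4=a depends on [3:a]
#5=a depends on [4:a]
#6=c depends on [2:b, 5:a]
#7=c depends on [6:c]
sources: [0:c]
N(rest) = Σ N(rest − s) over sources s of rest; N(one piece) = 1:
  size 1 → [7]=1
  size 2 → [6,7]=1
  size 3 → [2,6,7]=1  [5,6,7]=1
  size 4 → [2,5,6,7]=2  [4,5,6,7]=1
  size 5 → [2,4,5,6,7]=3  [3,4,5,6,7]=1
  size 6 → [1,3,4,5,6,7]=1  [2,3,4,5,6,7]=4
  first=0(c) contributes 5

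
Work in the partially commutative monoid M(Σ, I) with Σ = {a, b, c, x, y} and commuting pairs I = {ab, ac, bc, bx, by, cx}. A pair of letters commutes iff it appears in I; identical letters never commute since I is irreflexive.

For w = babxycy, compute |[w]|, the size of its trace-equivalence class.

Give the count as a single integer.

0(b) covers ∅
1(a) covers ∅
2(b) covers 0:b
3(x) covers 1:a
4(y) covers 3:x
5(c) covers 4:y
6(y) covers 5:c
floor of heap: 0:b, 1:a
completions by unplaced set U, small U first (add the entries for U minus each lowest piece of U):
  |U|=1: {2}:1  {6}:1
  |U|=2: {0,2}:1  {2,6}:2  {5,6}:1
  |U|=3: {0,2,6}:3  {2,5,6}:3  {4,5,6}:1
  |U|=4: {0,2,5,6}:6  {2,4,5,6}:4  {3,4,5,6}:1
  |U|=5: {0,2,4,5,6}:10  {1,3,4,5,6}:1  {2,3,4,5,6}:5
  start at 0(b): 6
  start at 1(a): 15
sum over floor = 21

21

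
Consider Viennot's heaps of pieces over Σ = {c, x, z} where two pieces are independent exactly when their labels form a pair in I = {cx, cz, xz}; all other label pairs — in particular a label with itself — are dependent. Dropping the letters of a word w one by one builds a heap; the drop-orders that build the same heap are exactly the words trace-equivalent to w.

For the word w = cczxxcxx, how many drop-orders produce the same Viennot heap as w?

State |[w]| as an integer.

#0=c has no predecessor
#1=c depends on [0:c]
#2=z has no predecessor
#3=x has no predecessor
#4=x depends on [3:x]
#5=c depends on [1:c]
#6=x depends on [4:x]
#7=x depends on [6:x]
sources: [0:c, 2:z, 3:x]
N(rest) = Σ N(rest − s) over sources s of rest; N(one piece) = 1:
  size 1 → [2]=1  [5]=1  [7]=1
  size 2 → [1,5]=1  [2,5]=2  [2,7]=2  [5,7]=2  [6,7]=1
  size 3 → [0,1,5]=1  [1,2,5]=3  [1,5,7]=3  [2,5,7]=6  [2,6,7]=3  [4,6,7]=1  [5,6,7]=3
  size 4 → [0,1,2,5]=4  [0,1,5,7]=4  [1,2,5,7]=12  [1,5,6,7]=6  [2,4,6,7]=4  [2,5,6,7]=12  [3,4,6,7]=1  [4,5,6,7]=4
  size 5 → [0,1,2,5,7]=20  [0,1,5,6,7]=10  [1,2,5,6,7]=30  [1,4,5,6,7]=10  [2,3,4,6,7]=5  [2,4,5,6,7]=20  [3,4,5,6,7]=5
  size 6 → [0,1,2,5,6,7]=60  [0,1,4,5,6,7]=20  [1,2,4,5,6,7]=60  [1,3,4,5,6,7]=15  [2,3,4,5,6,7]=30
  first=0(c) contributes 105
  first=2(z) contributes 35
  first=3(x) contributes 140
|[w]| = 280

280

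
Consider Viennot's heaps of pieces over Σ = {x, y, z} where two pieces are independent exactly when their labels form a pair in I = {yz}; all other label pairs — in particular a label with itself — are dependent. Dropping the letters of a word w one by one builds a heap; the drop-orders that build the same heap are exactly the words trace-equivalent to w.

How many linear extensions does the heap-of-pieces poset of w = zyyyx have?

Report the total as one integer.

drop 0:z onto floor
drop 1:y onto floor
drop 2:y onto {1:y}
drop 3:y onto {2:y}
drop 4:x onto {0:z, 3:y}
ground layer = {0:z, 1:y}
drop-orders for the pieces not yet dropped (sum over which currently-grounded one goes next):
  1 to go: {4} 1
  2 to go: {0,4} 1  {3,4} 1
  3 to go: {0,3,4} 2  {2,3,4} 1
  if 0:z drops first: 1 orders
  if 1:y drops first: 3 orders
heap linearizations: 4

4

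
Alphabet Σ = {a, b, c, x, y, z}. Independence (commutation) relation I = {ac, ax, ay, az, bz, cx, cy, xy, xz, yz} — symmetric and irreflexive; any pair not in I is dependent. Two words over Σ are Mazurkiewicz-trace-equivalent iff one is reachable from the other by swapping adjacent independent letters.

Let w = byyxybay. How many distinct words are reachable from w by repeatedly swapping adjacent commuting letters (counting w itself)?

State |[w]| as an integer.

8

#0=b has no predecessor
#1=y depends on [0:b]
#2=y depends on [1:y]
#3=x depends on [0:b]
#4=y depends on [2:y]
#5=b depends on [3:x, 4:y]
#6=a depends on [5:b]
#7=y depends on [5:b]
sources: [0:b]
N(rest) = Σ N(rest − s) over sources s of rest; N(one piece) = 1:
  size 1 → [6]=1  [7]=1
  size 2 → [6,7]=2
  size 3 → [5,6,7]=2
  size 4 → [3,5,6,7]=2  [4,5,6,7]=2
  size 5 → [2,4,5,6,7]=2  [3,4,5,6,7]=4
  size 6 → [1,2,4,5,6,7]=2  [2,3,4,5,6,7]=6
  first=0(b) contributes 8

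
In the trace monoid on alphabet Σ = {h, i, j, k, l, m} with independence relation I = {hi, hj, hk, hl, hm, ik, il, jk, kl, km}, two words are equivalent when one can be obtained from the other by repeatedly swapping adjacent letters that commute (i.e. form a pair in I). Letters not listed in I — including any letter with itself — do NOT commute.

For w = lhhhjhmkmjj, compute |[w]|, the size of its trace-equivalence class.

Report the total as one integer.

2310

0(l) covers ∅
1(h) covers ∅
2(h) covers 1:h
3(h) covers 2:h
4(j) covers 0:l
5(h) covers 3:h
6(m) covers 4:j
7(k) covers ∅
8(m) covers 6:m
9(j) covers 8:m
10(j) covers 9:j
floor of heap: 0:l, 1:h, 7:k
completions by unplaced set U, small U first (add the entries for U minus each lowest piece of U):
  |U|=1: {5}:1  {7}:1  {10}:1
  |U|=2: {3,5}:1  {5,7}:2  {5,10}:2  {7,10}:2  {9,10}:1
  |U|=3: {2,3,5}:1  {3,5,7}:3  {3,5,10}:3  {5,7,10}:6  {5,9,10}:3  {7,9,10}:3  {8,9,10}:1
  |U|=4: {1,2,3,5}:1  {2,3,5,7}:4  {2,3,5,10}:4  {3,5,7,10}:12  {3,5,9,10}:6  {5,7,9,10}:12  {5,8,9,10}:4  {6,8,9,10}:1  {7,8,9,10}:4
  |U|=5: {1,2,3,5,7}:5  {1,2,3,5,10}:5  {2,3,5,7,10}:20  {2,3,5,9,10}:10  {3,5,7,9,10}:30  {3,5,8,9,10}:10  {4,6,8,9,10}:1  {5,6,8,9,10}:5  {5,7,8,9,10}:20  {6,7,8,9,10}:5
  |U|=6: {0,4,6,8,9,10}:1  {1,2,3,5,7,10}:30  {1,2,3,5,9,10}:15  {2,3,5,7,9,10}:60  {2,3,5,8,9,10}:20  {3,5,6,8,9,10}:15  {3,5,7,8,9,10}:60  {4,5,6,8,9,10}:6  {4,6,7,8,9,10}:6  {5,6,7,8,9,10}:30
  |U|=7: {0,4,5,6,8,9,10}:7  {0,4,6,7,8,9,10}:7  {1,2,3,5,7,9,10}:105  {1,2,3,5,8,9,10}:35  {2,3,5,6,8,9,10}:35  {2,3,5,7,8,9,10}:140  {3,4,5,6,8,9,10}:21  {3,5,6,7,8,9,10}:105  {4,5,6,7,8,9,10}:42
  |U|=8: {0,3,4,5,6,8,9,10}:28  {0,4,5,6,7,8,9,10}:56  {1,2,3,5,6,8,9,10}:70  {1,2,3,5,7,8,9,10}:280  {2,3,4,5,6,8,9,10}:56  {2,3,5,6,7,8,9,10}:280  {3,4,5,6,7,8,9,10}:168
  |U|=9: {0,2,3,4,5,6,8,9,10}:84  {0,3,4,5,6,7,8,9,10}:252  {1,2,3,4,5,6,8,9,10}:126  {1,2,3,5,6,7,8,9,10}:630  {2,3,4,5,6,7,8,9,10}:504
  start at 0(l): 1260
  start at 1(h): 840
  start at 7(k): 210
sum over floor = 2310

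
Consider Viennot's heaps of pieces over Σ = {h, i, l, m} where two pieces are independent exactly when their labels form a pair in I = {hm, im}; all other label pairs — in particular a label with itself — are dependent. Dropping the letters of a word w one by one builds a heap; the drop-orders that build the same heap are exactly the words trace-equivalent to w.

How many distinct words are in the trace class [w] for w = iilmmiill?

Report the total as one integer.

piece 0:i — minimal
piece 1:i rests on {0:i}
piece 2:l rests on {1:i}
piece 3:m rests on {2:l}
piece 4:m rests on {3:m}
piece 5:i rests on {2:l}
piece 6:i rests on {5:i}
piece 7:l rests on {4:m, 6:i}
piece 8:l rests on {7:l}
minimal pieces: {0:i}
ways to finish when only these pieces remain (= sum over removing one remaining piece with nothing left below it):
  1 left: {8}→1
  2 left: {7,8}→1
  3 left: {4,7,8}→1  {6,7,8}→1
  4 left: {3,4,7,8}→1  {4,6,7,8}→2  {5,6,7,8}→1
  5 left: {3,4,6,7,8}→3  {4,5,6,7,8}→3
  6 left: {3,4,5,6,7,8}→6
  7 left: {2,3,4,5,6,7,8}→6
  placing 0:i first → 6 extensions

6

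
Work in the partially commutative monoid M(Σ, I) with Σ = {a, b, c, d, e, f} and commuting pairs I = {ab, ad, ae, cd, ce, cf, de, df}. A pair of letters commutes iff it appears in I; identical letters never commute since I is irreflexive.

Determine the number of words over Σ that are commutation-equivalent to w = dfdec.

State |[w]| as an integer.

30

#0=d has no predecessor
#1=f has no predecessor
#2=d depends on [0:d]
#3=e depends on [1:f]
#4=c has no predecessor
sources: [0:d, 1:f, 4:c]
N(rest) = Σ N(rest − s) over sources s of rest; N(one piece) = 1:
  size 1 → [2]=1  [3]=1  [4]=1
  size 2 → [0,2]=1  [1,3]=1  [2,3]=2  [2,4]=2  [3,4]=2
  size 3 → [0,2,3]=3  [0,2,4]=3  [1,2,3]=3  [1,3,4]=3  [2,3,4]=6
  first=0(d) contributes 12
  first=1(f) contributes 12
  first=4(c) contributes 6
|[w]| = 30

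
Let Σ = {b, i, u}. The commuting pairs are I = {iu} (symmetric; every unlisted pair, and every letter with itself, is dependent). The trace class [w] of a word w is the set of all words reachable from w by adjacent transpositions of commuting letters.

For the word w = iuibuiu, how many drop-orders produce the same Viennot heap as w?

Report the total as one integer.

piece 0:i — minimal
piece 1:u — minimal
piece 2:i rests on {0:i}
piece 3:b rests on {1:u, 2:i}
piece 4:u rests on {3:b}
piece 5:i rests on {3:b}
piece 6:u rests on {4:u}
minimal pieces: {0:i, 1:u}
ways to finish when only these pieces remain (= sum over removing one remaining piece with nothing left below it):
  1 left: {5}→1  {6}→1
  2 left: {4,6}→1  {5,6}→2
  3 left: {4,5,6}→3
  4 left: {3,4,5,6}→3
  5 left: {1,3,4,5,6}→3  {2,3,4,5,6}→3
  placing 0:i first → 6 extensions
  placing 1:u first → 3 extensions
total linear extensions = 9

9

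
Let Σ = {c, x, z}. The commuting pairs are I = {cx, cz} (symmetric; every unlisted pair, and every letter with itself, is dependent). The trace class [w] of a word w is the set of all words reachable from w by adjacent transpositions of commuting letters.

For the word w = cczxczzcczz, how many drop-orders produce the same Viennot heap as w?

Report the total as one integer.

drop 0:c onto floor
drop 1:c onto {0:c}
drop 2:z onto floor
drop 3:x onto {2:z}
drop 4:c onto {1:c}
drop 5:z onto {3:x}
drop 6:z onto {5:z}
drop 7:c onto {4:c}
drop 8:c onto {7:c}
drop 9:z onto {6:z}
drop 10:z onto {9:z}
ground layer = {0:c, 2:z}
drop-orders for the pieces not yet dropped (sum over which currently-grounded one goes next):
  1 to go: {8} 1  {10} 1
  2 to go: {7,8} 1  {8,10} 2  {9,10} 1
  3 to go: {4,7,8} 1  {6,9,10} 1  {7,8,10} 3  {8,9,10} 3
  4 to go: {1,4,7,8} 1  {4,7,8,10} 4  {5,6,9,10} 1  {6,8,9,10} 4  {7,8,9,10} 6
  5 to go: {0,1,4,7,8} 1  {1,4,7,8,10} 5  {3,5,6,9,10} 1  {4,7,8,9,10} 10  {5,6,8,9,10} 5  {6,7,8,9,10} 10
  6 to go: {0,1,4,7,8,10} 6  {1,4,7,8,9,10} 15  {2,3,5,6,9,10} 1  {3,5,6,8,9,10} 6  {4,6,7,8,9,10} 20  {5,6,7,8,9,10} 15
  7 to go: {0,1,4,7,8,9,10} 21  {1,4,6,7,8,9,10} 35  {2,3,5,6,8,9,10} 7  {3,5,6,7,8,9,10} 21  {4,5,6,7,8,9,10} 35
  8 to go: {0,1,4,6,7,8,9,10} 56  {1,4,5,6,7,8,9,10} 70  {2,3,5,6,7,8,9,10} 28  {3,4,5,6,7,8,9,10} 56
  9 to go: {0,1,4,5,6,7,8,9,10} 126  {1,3,4,5,6,7,8,9,10} 126  {2,3,4,5,6,7,8,9,10} 84
  if 0:c drops first: 210 orders
  if 2:z drops first: 252 orders
heap linearizations: 462

462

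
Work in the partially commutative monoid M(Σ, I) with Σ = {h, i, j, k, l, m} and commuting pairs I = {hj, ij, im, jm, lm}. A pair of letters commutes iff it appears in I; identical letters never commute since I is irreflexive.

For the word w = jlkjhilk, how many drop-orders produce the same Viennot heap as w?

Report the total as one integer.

3

drop 0:j onto floor
drop 1:l onto {0:j}
drop 2:k onto {1:l}
drop 3:j onto {2:k}
drop 4:h onto {2:k}
drop 5:i onto {4:h}
drop 6:l onto {3:j, 5:i}
drop 7:k onto {6:l}
ground layer = {0:j}
drop-orders for the pieces not yet dropped (sum over which currently-grounded one goes next):
  1 to go: {7} 1
  2 to go: {6,7} 1
  3 to go: {3,6,7} 1  {5,6,7} 1
  4 to go: {3,5,6,7} 2  {4,5,6,7} 1
  5 to go: {3,4,5,6,7} 3
  6 to go: {2,3,4,5,6,7} 3
  if 0:j drops first: 3 orders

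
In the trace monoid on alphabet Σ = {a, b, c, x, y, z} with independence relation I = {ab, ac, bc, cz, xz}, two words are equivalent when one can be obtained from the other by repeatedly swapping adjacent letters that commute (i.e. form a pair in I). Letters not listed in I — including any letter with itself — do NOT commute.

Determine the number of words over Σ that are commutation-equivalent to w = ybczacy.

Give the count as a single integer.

#0=y has no predecessor
#1=b depends on [0:y]
#2=c depends on [0:y]
#3=z depends on [1:b]
#4=a depends on [3:z]
#5=c depends on [2:c]
#6=y depends on [4:a, 5:c]
sources: [0:y]
N(rest) = Σ N(rest − s) over sources s of rest; N(one piece) = 1:
  size 1 → [6]=1
  size 2 → [4,6]=1  [5,6]=1
  size 3 → [2,5,6]=1  [3,4,6]=1  [4,5,6]=2
  size 4 → [1,3,4,6]=1  [2,4,5,6]=3  [3,4,5,6]=3
  size 5 → [1,3,4,5,6]=4  [2,3,4,5,6]=6
  first=0(y) contributes 10

10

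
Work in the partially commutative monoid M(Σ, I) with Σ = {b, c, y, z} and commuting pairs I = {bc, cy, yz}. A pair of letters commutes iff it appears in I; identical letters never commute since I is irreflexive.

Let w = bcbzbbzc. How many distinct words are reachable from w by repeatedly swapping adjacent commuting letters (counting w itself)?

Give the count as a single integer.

3

drop 0:b onto floor
drop 1:c onto floor
drop 2:b onto {0:b}
drop 3:z onto {1:c, 2:b}
drop 4:b onto {3:z}
drop 5:b onto {4:b}
drop 6:z onto {5:b}
drop 7:c onto {6:z}
ground layer = {0:b, 1:c}
drop-orders for the pieces not yet dropped (sum over which currently-grounded one goes next):
  1 to go: {7} 1
  2 to go: {6,7} 1
  3 to go: {5,6,7} 1
  4 to go: {4,5,6,7} 1
  5 to go: {3,4,5,6,7} 1
  6 to go: {1,3,4,5,6,7} 1  {2,3,4,5,6,7} 1
  if 0:b drops first: 2 orders
  if 1:c drops first: 1 orders
heap linearizations: 3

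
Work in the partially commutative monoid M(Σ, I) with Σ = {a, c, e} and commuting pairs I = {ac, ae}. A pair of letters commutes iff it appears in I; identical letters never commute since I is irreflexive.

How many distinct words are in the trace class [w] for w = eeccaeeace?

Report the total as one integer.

#0=e has no predecessor
#1=e depends on [0:e]
#2=c depends on [1:e]
#3=c depends on [2:c]
#4=a has no predecessor
#5=e depends on [3:c]
#6=e depends on [5:e]
#7=a depends on [4:a]
#8=c depends on [6:e]
#9=e depends on [8:c]
sources: [0:e, 4:a]
N(rest) = Σ N(rest − s) over sources s of rest; N(one piece) = 1:
  size 1 → [7]=1  [9]=1
  size 2 → [4,7]=1  [7,9]=2  [8,9]=1
  size 3 → [4,7,9]=3  [6,8,9]=1  [7,8,9]=3
  size 4 → [4,7,8,9]=6  [5,6,8,9]=1  [6,7,8,9]=4
  size 5 → [3,5,6,8,9]=1  [4,6,7,8,9]=10  [5,6,7,8,9]=5
  size 6 → [2,3,5,6,8,9]=1  [3,5,6,7,8,9]=6  [4,5,6,7,8,9]=15
  size 7 → [1,2,3,5,6,8,9]=1  [2,3,5,6,7,8,9]=7  [3,4,5,6,7,8,9]=21
  size 8 → [0,1,2,3,5,6,8,9]=1  [1,2,3,5,6,7,8,9]=8  [2,3,4,5,6,7,8,9]=28
  first=0(e) contributes 36
  first=4(a) contributes 9
|[w]| = 45

45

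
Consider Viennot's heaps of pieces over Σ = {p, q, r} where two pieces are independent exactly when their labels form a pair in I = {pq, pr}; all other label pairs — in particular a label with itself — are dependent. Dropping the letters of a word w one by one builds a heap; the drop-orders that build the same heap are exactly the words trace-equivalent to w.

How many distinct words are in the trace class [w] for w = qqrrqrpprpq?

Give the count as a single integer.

drop 0:q onto floor
drop 1:q onto {0:q}
drop 2:r onto {1:q}
drop 3:r onto {2:r}
drop 4:q onto {3:r}
drop 5:r onto {4:q}
drop 6:p onto floor
drop 7:p onto {6:p}
drop 8:r onto {5:r}
drop 9:p onto {7:p}
drop 10:q onto {8:r}
ground layer = {0:q, 6:p}
drop-orders for the pieces not yet dropped (sum over which currently-grounded one goes next):
  1 to go: {9} 1  {10} 1
  2 to go: {7,9} 1  {8,10} 1  {9,10} 2
  3 to go: {5,8,10} 1  {6,7,9} 1  {7,9,10} 3  {8,9,10} 3
  4 to go: {4,5,8,10} 1  {5,8,9,10} 4  {6,7,9,10} 4  {7,8,9,10} 6
  5 to go: {3,4,5,8,10} 1  {4,5,8,9,10} 5  {5,7,8,9,10} 10  {6,7,8,9,10} 10
  6 to go: {2,3,4,5,8,10} 1  {3,4,5,8,9,10} 6  {4,5,7,8,9,10} 15  {5,6,7,8,9,10} 20
  7 to go: {1,2,3,4,5,8,10} 1  {2,3,4,5,8,9,10} 7  {3,4,5,7,8,9,10} 21  {4,5,6,7,8,9,10} 35
  8 to go: {0,1,2,3,4,5,8,10} 1  {1,2,3,4,5,8,9,10} 8  {2,3,4,5,7,8,9,10} 28  {3,4,5,6,7,8,9,10} 56
  9 to go: {0,1,2,3,4,5,8,9,10} 9  {1,2,3,4,5,7,8,9,10} 36  {2,3,4,5,6,7,8,9,10} 84
  if 0:q drops first: 120 orders
  if 6:p drops first: 45 orders
heap linearizations: 165

165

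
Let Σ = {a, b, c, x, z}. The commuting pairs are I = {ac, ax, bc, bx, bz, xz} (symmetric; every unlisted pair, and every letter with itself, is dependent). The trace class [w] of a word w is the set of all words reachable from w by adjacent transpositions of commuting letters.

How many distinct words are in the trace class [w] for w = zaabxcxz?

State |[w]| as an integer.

piece 0:z — minimal
piece 1:a rests on {0:z}
piece 2:a rests on {1:a}
piece 3:b rests on {2:a}
piece 4:x — minimal
piece 5:c rests on {0:z, 4:x}
piece 6:x rests on {5:c}
piece 7:z rests on {2:a, 5:c}
minimal pieces: {0:z, 4:x}
ways to finish when only these pieces remain (= sum over removing one remaining piece with nothing left below it):
  1 left: {3}→1  {6}→1  {7}→1
  2 left: {3,6}→2  {3,7}→2  {6,7}→2
  3 left: {2,3,7}→2  {3,6,7}→6  {5,6,7}→2
  4 left: {1,2,3,7}→2  {2,3,6,7}→8  {3,5,6,7}→8  {4,5,6,7}→2
  5 left: {1,2,3,6,7}→10  {2,3,5,6,7}→16  {3,4,5,6,7}→10
  6 left: {1,2,3,5,6,7}→26  {2,3,4,5,6,7}→26
  placing 0:z first → 52 extensions
  placing 4:x first → 26 extensions
total linear extensions = 78

78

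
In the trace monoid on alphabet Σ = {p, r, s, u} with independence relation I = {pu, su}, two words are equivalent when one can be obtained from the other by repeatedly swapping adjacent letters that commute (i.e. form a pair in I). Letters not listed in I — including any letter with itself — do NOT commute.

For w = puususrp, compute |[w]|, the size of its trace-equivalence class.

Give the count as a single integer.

20

#0=p has no predecessor
#1=u has no predecessor
#2=u depends on [1:u]
#3=s depends on [0:p]
#4=u depends on [2:u]
#5=s depends on [3:s]
#6=r depends on [4:u, 5:s]
#7=p depends on [6:r]
sources: [0:p, 1:u]
N(rest) = Σ N(rest − s) over sources s of rest; N(one piece) = 1:
  size 1 → [7]=1
  size 2 → [6,7]=1
  size 3 → [4,6,7]=1  [5,6,7]=1
  size 4 → [2,4,6,7]=1  [3,5,6,7]=1  [4,5,6,7]=2
  size 5 → [0,3,5,6,7]=1  [1,2,4,6,7]=1  [2,4,5,6,7]=3  [3,4,5,6,7]=3
  size 6 → [0,3,4,5,6,7]=4  [1,2,4,5,6,7]=4  [2,3,4,5,6,7]=6
  first=0(p) contributes 10
  first=1(u) contributes 10
|[w]| = 20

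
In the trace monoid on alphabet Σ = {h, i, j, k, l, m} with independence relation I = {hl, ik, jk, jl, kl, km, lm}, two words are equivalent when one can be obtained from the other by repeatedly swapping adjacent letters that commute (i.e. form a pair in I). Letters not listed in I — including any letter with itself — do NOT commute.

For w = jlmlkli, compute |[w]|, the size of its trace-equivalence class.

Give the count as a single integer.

0(j) covers ∅
1(l) covers ∅
2(m) covers 0:j
3(l) covers 1:l
4(k) covers ∅
5(l) covers 3:l
6(i) covers 2:m, 5:l
floor of heap: 0:j, 1:l, 4:k
completions by unplaced set U, small U first (add the entries for U minus each lowest piece of U):
  |U|=1: {4}:1  {6}:1
  |U|=2: {2,6}:1  {4,6}:2  {5,6}:1
  |U|=3: {0,2,6}:1  {2,4,6}:3  {2,5,6}:2  {3,5,6}:1  {4,5,6}:3
  |U|=4: {0,2,4,6}:4  {0,2,5,6}:3  {1,3,5,6}:1  {2,3,5,6}:3  {2,4,5,6}:8  {3,4,5,6}:4
  |U|=5: {0,2,3,5,6}:6  {0,2,4,5,6}:15  {1,2,3,5,6}:4  {1,3,4,5,6}:5  {2,3,4,5,6}:15
  start at 0(j): 24
  start at 1(l): 36
  start at 4(k): 10
sum over floor = 70

70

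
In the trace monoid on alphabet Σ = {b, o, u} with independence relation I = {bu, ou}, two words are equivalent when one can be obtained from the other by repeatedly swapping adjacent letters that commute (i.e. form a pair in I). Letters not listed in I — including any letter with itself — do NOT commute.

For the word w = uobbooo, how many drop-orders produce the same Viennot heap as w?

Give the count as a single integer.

7

#0=u has no predecessor
#1=o has no predecessor
#2=b depends on [1:o]
#3=b depends on [2:b]
#4=o depends on [3:b]
#5=o depends on [4:o]
#6=o depends on [5:o]
sources: [0:u, 1:o]
N(rest) = Σ N(rest − s) over sources s of rest; N(one piece) = 1:
  size 1 → [0]=1  [6]=1
  size 2 → [0,6]=2  [5,6]=1
  size 3 → [0,5,6]=3  [4,5,6]=1
  size 4 → [0,4,5,6]=4  [3,4,5,6]=1
  size 5 → [0,3,4,5,6]=5  [2,3,4,5,6]=1
  first=0(u) contributes 1
  first=1(o) contributes 6
|[w]| = 7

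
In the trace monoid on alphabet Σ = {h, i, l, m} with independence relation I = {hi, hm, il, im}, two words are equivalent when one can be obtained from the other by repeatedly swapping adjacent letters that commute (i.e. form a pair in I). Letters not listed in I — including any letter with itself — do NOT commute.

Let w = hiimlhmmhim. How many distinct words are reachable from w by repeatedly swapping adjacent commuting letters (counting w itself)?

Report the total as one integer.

0(h) covers ∅
1(i) covers ∅
2(i) covers 1:i
3(m) covers ∅
4(l) covers 0:h, 3:m
5(h) covers 4:l
6(m) covers 4:l
7(m) covers 6:m
8(h) covers 5:h
9(i) covers 2:i
10(m) covers 7:m
floor of heap: 0:h, 1:i, 3:m
completions by unplaced set U, small U first (add the entries for U minus each lowest piece of U):
  |U|=1: {8}:1  {9}:1  {10}:1
  |U|=2: {2,9}:1  {5,8}:1  {7,10}:1  {8,9}:2  {8,10}:2  {9,10}:2
  |U|=3: {1,2,9}:1  {2,8,9}:3  {2,9,10}:3  {5,8,9}:3  {5,8,10}:3  {6,7,10}:1  {7,8,10}:3  {7,9,10}:3  {8,9,10}:6
  |U|=4: {1,2,8,9}:4  {1,2,9,10}:4  {2,5,8,9}:6  {2,7,9,10}:6  {2,8,9,10}:12  {5,7,8,10}:6  {5,8,9,10}:12  {6,7,8,10}:4  {6,7,9,10}:4  {7,8,9,10}:12
  |U|=5: {1,2,5,8,9}:10  {1,2,7,9,10}:10  {1,2,8,9,10}:20  {2,5,8,9,10}:30  {2,6,7,9,10}:10  {2,7,8,9,10}:30  {5,6,7,8,10}:10  {5,7,8,9,10}:30  {6,7,8,9,10}:20
  |U|=6: {1,2,5,8,9,10}:60  {1,2,6,7,9,10}:20  {1,2,7,8,9,10}:60  {2,5,7,8,9,10}:90  {2,6,7,8,9,10}:60  {4,5,6,7,8,10}:10  {5,6,7,8,9,10}:60
  |U|=7: {0,4,5,6,7,8,10}:10  {1,2,5,7,8,9,10}:210  {1,2,6,7,8,9,10}:140  {2,5,6,7,8,9,10}:210  {3,4,5,6,7,8,10}:10  {4,5,6,7,8,9,10}:70
  |U|=8: {0,3,4,5,6,7,8,10}:20  {0,4,5,6,7,8,9,10}:80  {1,2,5,6,7,8,9,10}:560  {2,4,5,6,7,8,9,10}:280  {3,4,5,6,7,8,9,10}:80
  |U|=9: {0,2,4,5,6,7,8,9,10}:360  {0,3,4,5,6,7,8,9,10}:180  {1,2,4,5,6,7,8,9,10}:840  {2,3,4,5,6,7,8,9,10}:360
  start at 0(h): 1200
  start at 1(i): 900
  start at 3(m): 1200
sum over floor = 3300

3300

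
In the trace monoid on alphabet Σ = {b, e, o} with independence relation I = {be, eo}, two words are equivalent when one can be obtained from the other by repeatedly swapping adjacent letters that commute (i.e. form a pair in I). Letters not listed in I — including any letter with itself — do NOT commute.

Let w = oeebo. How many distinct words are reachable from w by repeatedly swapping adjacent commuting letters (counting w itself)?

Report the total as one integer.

piece 0:o — minimal
piece 1:e — minimal
piece 2:e rests on {1:e}
piece 3:b rests on {0:o}
piece 4:o rests on {3:b}
minimal pieces: {0:o, 1:e}
ways to finish when only these pieces remain (= sum over removing one remaining piece with nothing left below it):
  1 left: {2}→1  {4}→1
  2 left: {1,2}→1  {2,4}→2  {3,4}→1
  3 left: {0,3,4}→1  {1,2,4}→3  {2,3,4}→3
  placing 0:o first → 6 extensions
  placing 1:e first → 4 extensions
total linear extensions = 10

10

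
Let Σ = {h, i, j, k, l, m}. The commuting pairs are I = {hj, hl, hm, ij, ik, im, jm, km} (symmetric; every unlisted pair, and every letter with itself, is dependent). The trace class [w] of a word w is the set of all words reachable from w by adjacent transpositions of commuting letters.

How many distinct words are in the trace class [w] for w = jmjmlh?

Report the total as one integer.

0(j) covers ∅
1(m) covers ∅
2(j) covers 0:j
3(m) covers 1:m
4(l) covers 2:j, 3:m
5(h) covers ∅
floor of heap: 0:j, 1:m, 5:h
completions by unplaced set U, small U first (add the entries for U minus each lowest piece of U):
  |U|=1: {4}:1  {5}:1
  |U|=2: {2,4}:1  {3,4}:1  {4,5}:2
  |U|=3: {0,2,4}:1  {1,3,4}:1  {2,3,4}:2  {2,4,5}:3  {3,4,5}:3
  |U|=4: {0,2,3,4}:3  {0,2,4,5}:4  {1,2,3,4}:3  {1,3,4,5}:4  {2,3,4,5}:8
  start at 0(j): 15
  start at 1(m): 15
  start at 5(h): 6
sum over floor = 36

36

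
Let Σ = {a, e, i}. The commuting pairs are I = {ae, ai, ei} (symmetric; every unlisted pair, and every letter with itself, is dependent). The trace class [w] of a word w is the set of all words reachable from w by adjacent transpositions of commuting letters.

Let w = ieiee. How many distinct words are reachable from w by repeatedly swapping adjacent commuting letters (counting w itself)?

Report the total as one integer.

0(i) covers ∅
1(e) covers ∅
2(i) covers 0:i
3(e) covers 1:e
4(e) covers 3:e
floor of heap: 0:i, 1:e
completions by unplaced set U, small U first (add the entries for U minus each lowest piece of U):
  |U|=1: {2}:1  {4}:1
  |U|=2: {0,2}:1  {2,4}:2  {3,4}:1
  |U|=3: {0,2,4}:3  {1,3,4}:1  {2,3,4}:3
  start at 0(i): 4
  start at 1(e): 6
sum over floor = 10

10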